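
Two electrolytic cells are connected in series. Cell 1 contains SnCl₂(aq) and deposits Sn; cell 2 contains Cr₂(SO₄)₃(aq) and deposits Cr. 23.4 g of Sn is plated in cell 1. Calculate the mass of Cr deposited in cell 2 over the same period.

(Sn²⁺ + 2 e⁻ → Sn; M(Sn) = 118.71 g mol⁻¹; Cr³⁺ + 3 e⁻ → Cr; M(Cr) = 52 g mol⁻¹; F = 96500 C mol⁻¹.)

n(Sn) = 23.4 / 118.71 = 0.1971 mol.
Since Sn²⁺ + 2 e⁻ → Sn, n(e⁻) passed = 2 × 0.1971 = 0.3942 mol.
Cells in series carry the same charge, so the same 0.3942 mol of electrons passes through cell 2.
Cr³⁺ + 3 e⁻ → Cr, so n(Cr) = 0.3942 / 3 = 0.1314 mol.
m(Cr) = 0.1314 × 52 = 6.83 g.

6.83 g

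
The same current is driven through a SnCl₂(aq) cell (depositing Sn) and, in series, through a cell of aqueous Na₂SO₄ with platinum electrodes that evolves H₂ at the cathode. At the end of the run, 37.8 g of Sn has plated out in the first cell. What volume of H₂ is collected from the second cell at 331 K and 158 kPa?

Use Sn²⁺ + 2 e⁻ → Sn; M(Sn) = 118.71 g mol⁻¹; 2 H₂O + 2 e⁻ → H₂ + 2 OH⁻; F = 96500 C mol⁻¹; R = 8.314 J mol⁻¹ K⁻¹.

n(Sn) = 37.8 / 118.71 = 0.3184 mol, so n(e⁻) = 2 × 0.3184 = 0.6368 mol.
The cells are in series, so the same 0.6368 mol of electrons passes through the second cell.
2 H₂O + 2 e⁻ → H₂ + 2 OH⁻ — 2 mol e⁻ per mol H₂, so n(H₂) = 0.6368/2 = 0.3184 mol.
V = nRT/P = (0.3184 × 8.314 × 331) / (158 × 10³) = 0.00555 m³ = 5.55 L.

5.55 L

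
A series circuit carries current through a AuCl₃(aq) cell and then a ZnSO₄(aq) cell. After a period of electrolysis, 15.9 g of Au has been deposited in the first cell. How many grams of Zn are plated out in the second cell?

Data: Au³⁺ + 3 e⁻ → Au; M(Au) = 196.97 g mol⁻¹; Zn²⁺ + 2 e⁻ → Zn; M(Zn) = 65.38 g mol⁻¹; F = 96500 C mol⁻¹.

n(Au) = 15.9 / 196.97 = 0.08072 mol.
Since Au³⁺ + 3 e⁻ → Au, n(e⁻) passed = 3 × 0.08072 = 0.2422 mol.
Cells in series carry the same charge, so the same 0.2422 mol of electrons passes through cell 2.
Zn²⁺ + 2 e⁻ → Zn, so n(Zn) = 0.2422 / 2 = 0.1211 mol.
m(Zn) = 0.1211 × 65.38 = 7.92 g.

7.92 g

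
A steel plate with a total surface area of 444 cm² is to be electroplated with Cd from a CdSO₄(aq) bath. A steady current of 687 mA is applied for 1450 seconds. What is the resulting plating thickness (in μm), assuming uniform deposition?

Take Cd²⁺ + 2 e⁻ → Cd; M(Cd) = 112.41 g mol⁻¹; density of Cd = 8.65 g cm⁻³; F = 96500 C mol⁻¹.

1.51 μm

Q = I·t = 0.6870 × 1450.0 = 996.2 C; n(e⁻) = 0.01032 mol.
n(Cd) = n(e⁻)/2 = 0.005161 mol, so m = 0.005161 × 112.41 = 0.5802 g.
Volume = m/ρ = 0.5802 / 8.65 = 0.06707 cm³.
Thickness = V/A = 0.06707 / 444 = 1.51 × 10⁻⁴ cm = 1.51 μm.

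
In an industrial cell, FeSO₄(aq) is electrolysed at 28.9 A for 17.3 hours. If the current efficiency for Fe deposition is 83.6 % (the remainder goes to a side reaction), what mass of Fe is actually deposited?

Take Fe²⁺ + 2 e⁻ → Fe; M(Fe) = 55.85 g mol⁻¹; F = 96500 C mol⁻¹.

435 g

Q = I·t = 28.90 × 62280 = 1800000 C.
n(e⁻) = 1800000/96500 = 18.65 mol; theoretically n(Fe) = 18.65/2 = 9.326 mol, m_theo = 520.8 g.
At 83.6 % efficiency, m_actual = 0.836 × 520.8 = 435 g.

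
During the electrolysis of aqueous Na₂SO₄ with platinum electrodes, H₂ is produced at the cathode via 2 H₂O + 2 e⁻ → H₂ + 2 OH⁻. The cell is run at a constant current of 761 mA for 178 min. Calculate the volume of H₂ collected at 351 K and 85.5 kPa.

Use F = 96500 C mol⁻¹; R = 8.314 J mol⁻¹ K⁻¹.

Q = I·t = 0.7610 A × 10680 s = 8127 C.
n(e⁻) = Q/F = 8127 / 96500 = 0.08422 mol.
2 electrons are transferred per H₂ molecule, so n(H₂) = 0.08422 / 2 = 0.04211 mol.
V = nRT/P = (0.04211 × 8.314 × 351) / (85.5 × 10³ Pa) = 0.00144 m³ = 1.44 L.

1.44 L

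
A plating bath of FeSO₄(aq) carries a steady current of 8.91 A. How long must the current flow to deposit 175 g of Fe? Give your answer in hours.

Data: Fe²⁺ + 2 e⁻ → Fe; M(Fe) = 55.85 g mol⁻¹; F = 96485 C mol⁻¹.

18.9 h

n(Fe) = m/M = 175 / 55.85 = 3.133 mol.
Each Fe atom requires 2 electrons, so n(e⁻) = 2 × 3.133 = 6.267 mol.
Q = n(e⁻)·F = 6.267 × 96485 = 604700 C.
t = Q/I = 604700 / 8.910 A = 67860 s = 18.9 h.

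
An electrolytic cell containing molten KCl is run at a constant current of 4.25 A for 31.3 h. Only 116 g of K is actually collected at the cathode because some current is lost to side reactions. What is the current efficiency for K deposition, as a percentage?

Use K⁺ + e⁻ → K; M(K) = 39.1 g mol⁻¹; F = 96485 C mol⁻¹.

Q = I·t = 4.250 × 112680 = 478900 C; n(e⁻) = 478900/96485 = 4.963 mol.
Theoretical n(K) = n(e⁻)/1 = 4.963 mol, i.e. m_theo = 4.963 × 39.1 = 194.1 g.
Efficiency = m_actual / m_theo = 116 / 194.1 = 59.8 %.

59.8 %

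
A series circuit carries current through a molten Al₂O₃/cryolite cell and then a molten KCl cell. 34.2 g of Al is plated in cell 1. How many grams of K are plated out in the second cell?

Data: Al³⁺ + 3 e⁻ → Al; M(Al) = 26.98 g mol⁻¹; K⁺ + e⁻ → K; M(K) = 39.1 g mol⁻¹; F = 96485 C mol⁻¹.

n(Al) = 34.2 / 26.98 = 1.268 mol.
Since Al³⁺ + 3 e⁻ → Al, n(e⁻) passed = 3 × 1.268 = 3.803 mol.
Cells in series carry the same charge, so the same 3.803 mol of electrons passes through cell 2.
K⁺ + e⁻ → K, so n(K) = 3.803 / 1 = 3.803 mol.
m(K) = 3.803 × 39.1 = 149 g.

149 g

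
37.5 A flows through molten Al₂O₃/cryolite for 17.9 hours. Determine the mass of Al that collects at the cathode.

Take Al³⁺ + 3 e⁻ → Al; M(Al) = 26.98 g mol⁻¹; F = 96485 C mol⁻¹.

Q = I·t = 37.50 A × 64440 s = 2416000 C.
n(e⁻) = Q/F = 2416000 / 96485 = 25.05 mol.
Al³⁺ + 3 e⁻ → Al, so n(Al) = n(e⁻)/3 = 8.348 mol.
m = n·M = 8.348 × 26.98 = 225 g.

225 g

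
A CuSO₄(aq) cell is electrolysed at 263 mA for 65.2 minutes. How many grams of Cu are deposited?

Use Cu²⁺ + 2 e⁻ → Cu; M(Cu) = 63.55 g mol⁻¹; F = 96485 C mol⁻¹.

Q = I·t = 0.2630 A × 3912.0 s = 1029 C.
n(e⁻) = Q/F = 1029 / 96485 = 0.01066 mol.
Cu²⁺ + 2 e⁻ → Cu, so n(Cu) = n(e⁻)/2 = 0.005332 mol.
m = n·M = 0.005332 × 63.55 = 0.339 g.

0.339 g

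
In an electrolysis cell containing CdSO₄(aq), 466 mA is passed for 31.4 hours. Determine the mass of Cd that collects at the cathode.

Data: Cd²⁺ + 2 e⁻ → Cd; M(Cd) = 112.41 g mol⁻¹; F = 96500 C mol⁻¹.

30.7 g

Q = I·t = 0.4660 A × 113040 s = 52680 C.
n(e⁻) = Q/F = 52680 / 96500 = 0.5459 mol.
Cd²⁺ + 2 e⁻ → Cd, so n(Cd) = n(e⁻)/2 = 0.2729 mol.
m = n·M = 0.2729 × 112.41 = 30.7 g.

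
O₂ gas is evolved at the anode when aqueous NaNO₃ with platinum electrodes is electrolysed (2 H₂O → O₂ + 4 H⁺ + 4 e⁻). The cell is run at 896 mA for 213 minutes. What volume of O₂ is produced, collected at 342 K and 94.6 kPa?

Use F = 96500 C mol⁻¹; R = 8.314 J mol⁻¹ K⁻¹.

Q = I·t = 0.8960 A × 12780 s = 11450 C.
n(e⁻) = Q/F = 11450 / 96500 = 0.1187 mol.
4 electrons are transferred per O₂ molecule, so n(O₂) = 0.1187 / 4 = 0.02967 mol.
V = nRT/P = (0.02967 × 8.314 × 342) / (94.6 × 10³ Pa) = 8.92 × 10⁻⁴ m³ = 0.892 L.

0.892 L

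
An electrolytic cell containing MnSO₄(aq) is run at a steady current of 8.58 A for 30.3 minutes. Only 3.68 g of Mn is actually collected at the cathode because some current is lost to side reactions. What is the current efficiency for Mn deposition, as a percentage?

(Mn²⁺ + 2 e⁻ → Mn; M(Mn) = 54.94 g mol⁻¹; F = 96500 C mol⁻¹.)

82.9 %

Q = I·t = 8.580 × 1818.0 = 15600 C; n(e⁻) = 15600/96500 = 0.1616 mol.
Theoretical n(Mn) = n(e⁻)/2 = 0.08082 mol, i.e. m_theo = 0.08082 × 54.94 = 4.440 g.
Efficiency = m_actual / m_theo = 3.68 / 4.440 = 82.9 %.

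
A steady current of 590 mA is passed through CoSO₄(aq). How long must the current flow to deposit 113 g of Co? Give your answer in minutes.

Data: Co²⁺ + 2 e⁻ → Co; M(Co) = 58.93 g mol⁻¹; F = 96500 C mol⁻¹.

10500 min

n(Co) = m/M = 113 / 58.93 = 1.918 mol.
Each Co atom requires 2 electrons, so n(e⁻) = 2 × 1.918 = 3.835 mol.
Q = n(e⁻)·F = 3.835 × 96500 = 370100 C.
t = Q/I = 370100 / 0.5900 A = 627300 s = 10500 min.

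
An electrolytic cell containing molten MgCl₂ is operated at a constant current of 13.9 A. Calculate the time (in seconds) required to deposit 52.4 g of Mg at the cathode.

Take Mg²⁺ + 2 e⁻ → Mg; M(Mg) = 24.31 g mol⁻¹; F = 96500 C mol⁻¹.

29900 s

n(Mg) = m/M = 52.4 / 24.31 = 2.155 mol.
Each Mg atom requires 2 electrons, so n(e⁻) = 2 × 2.155 = 4.311 mol.
Q = n(e⁻)·F = 4.311 × 96500 = 416000 C.
t = Q/I = 416000 / 13.90 A = 29930 s.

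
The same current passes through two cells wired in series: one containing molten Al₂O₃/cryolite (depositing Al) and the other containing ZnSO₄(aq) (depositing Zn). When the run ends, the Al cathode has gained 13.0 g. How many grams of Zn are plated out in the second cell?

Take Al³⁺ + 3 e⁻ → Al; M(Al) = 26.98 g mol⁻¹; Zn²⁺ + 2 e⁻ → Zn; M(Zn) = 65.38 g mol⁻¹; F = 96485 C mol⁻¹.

n(Al) = 13.0 / 26.98 = 0.4818 mol.
Since Al³⁺ + 3 e⁻ → Al, n(e⁻) passed = 3 × 0.4818 = 1.446 mol.
Cells in series carry the same charge, so the same 1.446 mol of electrons passes through cell 2.
Zn²⁺ + 2 e⁻ → Zn, so n(Zn) = 1.446 / 2 = 0.7228 mol.
m(Zn) = 0.7228 × 65.38 = 47.3 g.

47.3 g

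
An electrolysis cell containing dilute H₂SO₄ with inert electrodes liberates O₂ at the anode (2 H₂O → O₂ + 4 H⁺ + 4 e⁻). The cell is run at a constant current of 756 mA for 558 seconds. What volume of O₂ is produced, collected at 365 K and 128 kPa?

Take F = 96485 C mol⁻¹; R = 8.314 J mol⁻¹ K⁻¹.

0.0259 L

Q = I·t = 0.7560 A × 558.00 s = 421.8 C.
n(e⁻) = Q/F = 421.8 / 96485 = 0.004372 mol.
4 electrons are transferred per O₂ molecule, so n(O₂) = 0.004372 / 4 = 0.001093 mol.
V = nRT/P = (0.001093 × 8.314 × 365) / (128 × 10³ Pa) = 2.59 × 10⁻⁵ m³ = 0.0259 L.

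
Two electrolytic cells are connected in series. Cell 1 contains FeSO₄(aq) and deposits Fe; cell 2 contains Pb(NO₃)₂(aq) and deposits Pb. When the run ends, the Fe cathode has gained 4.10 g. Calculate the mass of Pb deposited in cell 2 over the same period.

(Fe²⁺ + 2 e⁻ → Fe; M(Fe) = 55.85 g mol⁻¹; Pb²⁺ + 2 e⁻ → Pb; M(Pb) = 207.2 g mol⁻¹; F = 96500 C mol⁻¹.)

n(Fe) = 4.10 / 55.85 = 0.07341 mol.
Since Fe²⁺ + 2 e⁻ → Fe, n(e⁻) passed = 2 × 0.07341 = 0.1468 mol.
Cells in series carry the same charge, so the same 0.1468 mol of electrons passes through cell 2.
Pb²⁺ + 2 e⁻ → Pb, so n(Pb) = 0.1468 / 2 = 0.07341 mol.
m(Pb) = 0.07341 × 207.2 = 15.2 g.

15.2 g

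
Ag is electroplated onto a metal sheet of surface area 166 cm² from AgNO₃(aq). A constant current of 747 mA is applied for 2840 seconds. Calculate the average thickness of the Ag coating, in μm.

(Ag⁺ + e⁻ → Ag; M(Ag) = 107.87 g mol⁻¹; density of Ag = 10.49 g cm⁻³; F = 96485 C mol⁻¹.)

13.6 μm

Q = I·t = 0.7470 × 2840.0 = 2121 C; n(e⁻) = 0.02199 mol.
n(Ag) = n(e⁻)/1 = 0.02199 mol, so m = 0.02199 × 107.87 = 2.372 g.
Volume = m/ρ = 2.372 / 10.49 = 0.2261 cm³.
Thickness = V/A = 0.2261 / 166 = 0.00136 cm = 13.6 μm.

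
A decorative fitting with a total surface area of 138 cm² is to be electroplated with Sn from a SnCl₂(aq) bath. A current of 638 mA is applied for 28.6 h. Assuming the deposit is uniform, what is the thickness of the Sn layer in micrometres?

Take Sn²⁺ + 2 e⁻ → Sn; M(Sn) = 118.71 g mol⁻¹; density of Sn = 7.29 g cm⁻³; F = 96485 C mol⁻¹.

402 μm

Q = I·t = 0.6380 × 102960 = 65690 C; n(e⁻) = 0.6808 mol.
n(Sn) = n(e⁻)/2 = 0.3404 mol, so m = 0.3404 × 118.71 = 40.41 g.
Volume = m/ρ = 40.41 / 7.29 = 5.543 cm³.
Thickness = V/A = 5.543 / 138 = 0.0402 cm = 402 μm.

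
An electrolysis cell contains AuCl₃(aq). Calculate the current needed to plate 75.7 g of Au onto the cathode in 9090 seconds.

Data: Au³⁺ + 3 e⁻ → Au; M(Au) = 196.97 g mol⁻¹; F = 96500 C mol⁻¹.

12.2 A

n(Au) = 75.7 / 196.97 = 0.3843 mol.
n(e⁻) = 3 × 0.3843 = 1.153 mol.
Q = n(e⁻)·F = 1.153 × 96500 = 111300 C.
I = Q/t = 111300 / 9090.0 s = 12.2 A.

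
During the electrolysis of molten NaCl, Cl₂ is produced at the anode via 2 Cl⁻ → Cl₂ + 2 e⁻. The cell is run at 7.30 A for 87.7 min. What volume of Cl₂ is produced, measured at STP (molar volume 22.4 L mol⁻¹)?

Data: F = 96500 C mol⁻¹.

4.46 L

Q = I·t = 7.300 A × 5262.0 s = 38410 C.
n(e⁻) = Q/F = 38410 / 96500 = 0.3981 mol.
2 electrons are transferred per Cl₂ molecule, so n(Cl₂) = 0.3981 / 2 = 0.1990 mol.
V = n × V_m = 0.1990 × 22.4 = 4.46 L.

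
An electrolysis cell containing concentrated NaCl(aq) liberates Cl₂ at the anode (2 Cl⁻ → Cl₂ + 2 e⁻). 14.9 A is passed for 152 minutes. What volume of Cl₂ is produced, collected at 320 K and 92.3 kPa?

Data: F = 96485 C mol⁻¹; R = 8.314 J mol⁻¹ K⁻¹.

Q = I·t = 14.90 A × 9120.0 s = 135900 C.
n(e⁻) = Q/F = 135900 / 96485 = 1.408 mol.
2 electrons are transferred per Cl₂ molecule, so n(Cl₂) = 1.408 / 2 = 0.7042 mol.
V = nRT/P = (0.7042 × 8.314 × 320) / (92.3 × 10³ Pa) = 0.0203 m³ = 20.3 L.

20.3 L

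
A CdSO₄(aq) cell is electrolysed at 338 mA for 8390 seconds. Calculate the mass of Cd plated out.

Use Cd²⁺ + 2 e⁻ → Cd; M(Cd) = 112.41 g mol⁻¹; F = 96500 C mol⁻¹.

Q = I·t = 0.3380 A × 8390.0 s = 2836 C.
n(e⁻) = Q/F = 2836 / 96500 = 0.02939 mol.
Cd²⁺ + 2 e⁻ → Cd, so n(Cd) = n(e⁻)/2 = 0.01469 mol.
m = n·M = 0.01469 × 112.41 = 1.65 g.

1.65 g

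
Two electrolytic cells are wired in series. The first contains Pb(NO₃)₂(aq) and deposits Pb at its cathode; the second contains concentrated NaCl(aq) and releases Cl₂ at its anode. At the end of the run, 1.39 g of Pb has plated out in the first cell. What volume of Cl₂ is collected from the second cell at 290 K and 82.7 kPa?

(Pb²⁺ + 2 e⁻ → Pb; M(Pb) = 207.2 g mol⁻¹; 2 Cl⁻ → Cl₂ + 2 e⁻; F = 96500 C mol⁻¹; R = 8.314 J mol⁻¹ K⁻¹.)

0.196 L

n(Pb) = 1.39 / 207.2 = 0.006708 mol, so n(e⁻) = 2 × 0.006708 = 0.01342 mol.
The cells are in series, so the same 0.01342 mol of electrons passes through the second cell.
2 Cl⁻ → Cl₂ + 2 e⁻ — 2 mol e⁻ per mol Cl₂, so n(Cl₂) = 0.01342/2 = 0.006708 mol.
V = nRT/P = (0.006708 × 8.314 × 290) / (82.7 × 10³) = 1.96 × 10⁻⁴ m³ = 0.196 L.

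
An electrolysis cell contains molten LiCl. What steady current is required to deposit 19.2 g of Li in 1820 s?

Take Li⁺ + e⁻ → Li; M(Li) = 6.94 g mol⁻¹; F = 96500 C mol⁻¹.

n(Li) = 19.2 / 6.94 = 2.767 mol.
n(e⁻) = 1 × 2.767 = 2.767 mol.
Q = n(e⁻)·F = 2.767 × 96500 = 267000 C.
I = Q/t = 267000 / 1820.0 s = 147 A.

147 A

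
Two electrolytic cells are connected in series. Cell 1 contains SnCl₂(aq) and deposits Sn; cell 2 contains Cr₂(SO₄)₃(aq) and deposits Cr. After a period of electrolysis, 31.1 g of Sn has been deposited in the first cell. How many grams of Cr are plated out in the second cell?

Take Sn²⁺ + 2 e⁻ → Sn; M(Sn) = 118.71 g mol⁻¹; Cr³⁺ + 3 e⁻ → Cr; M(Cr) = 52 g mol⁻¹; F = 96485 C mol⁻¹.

n(Sn) = 31.1 / 118.71 = 0.2620 mol.
Since Sn²⁺ + 2 e⁻ → Sn, n(e⁻) passed = 2 × 0.2620 = 0.5240 mol.
Cells in series carry the same charge, so the same 0.5240 mol of electrons passes through cell 2.
Cr³⁺ + 3 e⁻ → Cr, so n(Cr) = 0.5240 / 3 = 0.1747 mol.
m(Cr) = 0.1747 × 52 = 9.08 g.

9.08 g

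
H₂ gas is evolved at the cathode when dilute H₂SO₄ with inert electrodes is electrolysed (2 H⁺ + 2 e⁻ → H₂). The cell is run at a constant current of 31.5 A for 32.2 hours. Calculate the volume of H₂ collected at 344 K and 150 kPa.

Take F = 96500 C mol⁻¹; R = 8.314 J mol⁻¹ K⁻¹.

361 L

Q = I·t = 31.50 A × 115920 s = 3651000 C.
n(e⁻) = Q/F = 3651000 / 96500 = 37.84 mol.
2 electrons are transferred per H₂ molecule, so n(H₂) = 37.84 / 2 = 18.92 mol.
V = nRT/P = (18.92 × 8.314 × 344) / (150 × 10³ Pa) = 0.361 m³ = 361 L.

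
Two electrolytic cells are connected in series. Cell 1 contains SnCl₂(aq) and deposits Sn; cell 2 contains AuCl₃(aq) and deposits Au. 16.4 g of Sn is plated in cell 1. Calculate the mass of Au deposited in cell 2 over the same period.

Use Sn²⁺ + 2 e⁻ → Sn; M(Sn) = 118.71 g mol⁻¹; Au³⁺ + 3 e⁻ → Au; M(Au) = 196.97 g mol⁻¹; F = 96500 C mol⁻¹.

18.1 g

n(Sn) = 16.4 / 118.71 = 0.1382 mol.
Since Sn²⁺ + 2 e⁻ → Sn, n(e⁻) passed = 2 × 0.1382 = 0.2763 mol.
Cells in series carry the same charge, so the same 0.2763 mol of electrons passes through cell 2.
Au³⁺ + 3 e⁻ → Au, so n(Au) = 0.2763 / 3 = 0.09210 mol.
m(Au) = 0.09210 × 196.97 = 18.1 g.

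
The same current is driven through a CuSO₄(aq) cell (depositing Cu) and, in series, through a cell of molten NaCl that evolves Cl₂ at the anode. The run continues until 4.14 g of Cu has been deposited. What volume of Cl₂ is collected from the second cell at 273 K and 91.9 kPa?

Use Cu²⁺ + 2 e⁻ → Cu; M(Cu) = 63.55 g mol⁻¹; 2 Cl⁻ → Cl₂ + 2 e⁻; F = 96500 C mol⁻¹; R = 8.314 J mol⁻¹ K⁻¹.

1.61 L

n(Cu) = 4.14 / 63.55 = 0.06515 mol, so n(e⁻) = 2 × 0.06515 = 0.1303 mol.
The cells are in series, so the same 0.1303 mol of electrons passes through the second cell.
2 Cl⁻ → Cl₂ + 2 e⁻ — 2 mol e⁻ per mol Cl₂, so n(Cl₂) = 0.1303/2 = 0.06515 mol.
V = nRT/P = (0.06515 × 8.314 × 273) / (91.9 × 10³) = 0.00161 m³ = 1.61 L.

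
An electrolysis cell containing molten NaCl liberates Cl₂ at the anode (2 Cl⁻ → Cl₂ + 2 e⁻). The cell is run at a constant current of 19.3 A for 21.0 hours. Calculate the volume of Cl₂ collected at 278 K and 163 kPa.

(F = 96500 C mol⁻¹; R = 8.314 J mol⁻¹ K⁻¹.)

Q = I·t = 19.30 A × 75600 s = 1459000 C.
n(e⁻) = Q/F = 1459000 / 96500 = 15.12 mol.
2 electrons are transferred per Cl₂ molecule, so n(Cl₂) = 15.12 / 2 = 7.560 mol.
V = nRT/P = (7.560 × 8.314 × 278) / (163 × 10³ Pa) = 0.107 m³ = 107 L.

107 L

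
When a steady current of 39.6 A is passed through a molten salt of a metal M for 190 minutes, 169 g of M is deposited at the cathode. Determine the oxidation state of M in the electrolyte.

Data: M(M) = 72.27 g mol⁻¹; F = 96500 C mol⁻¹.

Q = I·t = 39.60 A × 11400 s = 451400 C, so n(e⁻) = 451400/96500 = 4.678 mol.
n(M) deposited = 169 / 72.27 = 2.338 mol.
Electrons per atom = n(e⁻)/n(M) = 4.678 / 2.338 = 2.00 ≈ 2, so the ion is M²⁺.

+2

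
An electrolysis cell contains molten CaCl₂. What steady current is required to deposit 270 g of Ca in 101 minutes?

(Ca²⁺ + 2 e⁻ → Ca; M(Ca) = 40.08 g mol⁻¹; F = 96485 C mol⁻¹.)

215 A

n(Ca) = 270 / 40.08 = 6.737 mol.
n(e⁻) = 2 × 6.737 = 13.47 mol.
Q = n(e⁻)·F = 13.47 × 96485 = 1300000 C.
I = Q/t = 1300000 / 6060.0 s = 215 A.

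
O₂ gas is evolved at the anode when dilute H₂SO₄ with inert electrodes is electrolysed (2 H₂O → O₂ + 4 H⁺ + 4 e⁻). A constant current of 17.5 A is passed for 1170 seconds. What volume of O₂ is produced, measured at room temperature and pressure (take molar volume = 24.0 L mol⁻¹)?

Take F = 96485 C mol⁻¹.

1.27 L

Q = I·t = 17.50 A × 1170.0 s = 20480 C.
n(e⁻) = Q/F = 20480 / 96485 = 0.2122 mol.
4 electrons are transferred per O₂ molecule, so n(O₂) = 0.2122 / 4 = 0.05305 mol.
V = n × V_m = 0.05305 × 24.0 = 1.27 L.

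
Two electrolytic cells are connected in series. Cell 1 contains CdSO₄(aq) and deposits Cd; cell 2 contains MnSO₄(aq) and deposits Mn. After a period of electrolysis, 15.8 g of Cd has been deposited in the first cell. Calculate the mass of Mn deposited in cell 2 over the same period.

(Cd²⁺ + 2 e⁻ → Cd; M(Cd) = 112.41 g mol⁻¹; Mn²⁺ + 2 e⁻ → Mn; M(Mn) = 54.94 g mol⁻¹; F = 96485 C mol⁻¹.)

n(Cd) = 15.8 / 112.41 = 0.1406 mol.
Since Cd²⁺ + 2 e⁻ → Cd, n(e⁻) passed = 2 × 0.1406 = 0.2811 mol.
Cells in series carry the same charge, so the same 0.2811 mol of electrons passes through cell 2.
Mn²⁺ + 2 e⁻ → Mn, so n(Mn) = 0.2811 / 2 = 0.1406 mol.
m(Mn) = 0.1406 × 54.94 = 7.72 g.

7.72 g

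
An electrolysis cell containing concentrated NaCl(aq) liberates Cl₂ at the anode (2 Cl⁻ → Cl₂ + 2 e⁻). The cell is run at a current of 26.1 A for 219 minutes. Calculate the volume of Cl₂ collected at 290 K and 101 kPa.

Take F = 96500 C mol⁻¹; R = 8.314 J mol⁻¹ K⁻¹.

Q = I·t = 26.10 A × 13140 s = 343000 C.
n(e⁻) = Q/F = 343000 / 96500 = 3.554 mol.
2 electrons are transferred per Cl₂ molecule, so n(Cl₂) = 3.554 / 2 = 1.777 mol.
V = nRT/P = (1.777 × 8.314 × 290) / (101 × 10³ Pa) = 0.0424 m³ = 42.4 L.

42.4 L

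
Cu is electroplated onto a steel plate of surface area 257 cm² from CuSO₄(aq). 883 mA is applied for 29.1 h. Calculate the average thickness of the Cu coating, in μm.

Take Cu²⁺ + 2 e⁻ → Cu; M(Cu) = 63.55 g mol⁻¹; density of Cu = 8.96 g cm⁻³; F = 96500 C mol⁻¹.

132 μm

Q = I·t = 0.8830 × 104760 = 92500 C; n(e⁻) = 0.9586 mol.
n(Cu) = n(e⁻)/2 = 0.4793 mol, so m = 0.4793 × 63.55 = 30.46 g.
Volume = m/ρ = 30.46 / 8.96 = 3.399 cm³.
Thickness = V/A = 3.399 / 257 = 0.0132 cm = 132 μm.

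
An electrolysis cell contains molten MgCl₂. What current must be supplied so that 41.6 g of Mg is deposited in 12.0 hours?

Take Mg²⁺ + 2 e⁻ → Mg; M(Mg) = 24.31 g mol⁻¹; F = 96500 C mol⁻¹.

7.65 A

n(Mg) = 41.6 / 24.31 = 1.711 mol.
n(e⁻) = 2 × 1.711 = 3.422 mol.
Q = n(e⁻)·F = 3.422 × 96500 = 330300 C.
I = Q/t = 330300 / 43200 s = 7.65 A.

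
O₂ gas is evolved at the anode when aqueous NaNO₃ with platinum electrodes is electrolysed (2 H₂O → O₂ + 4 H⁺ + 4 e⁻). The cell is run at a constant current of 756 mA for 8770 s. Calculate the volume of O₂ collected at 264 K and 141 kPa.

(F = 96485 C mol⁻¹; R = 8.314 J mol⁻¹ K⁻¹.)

0.267 L

Q = I·t = 0.7560 A × 8770.0 s = 6630 C.
n(e⁻) = Q/F = 6630 / 96485 = 0.06872 mol.
4 electrons are transferred per O₂ molecule, so n(O₂) = 0.06872 / 4 = 0.01718 mol.
V = nRT/P = (0.01718 × 8.314 × 264) / (141 × 10³ Pa) = 2.67 × 10⁻⁴ m³ = 0.267 L.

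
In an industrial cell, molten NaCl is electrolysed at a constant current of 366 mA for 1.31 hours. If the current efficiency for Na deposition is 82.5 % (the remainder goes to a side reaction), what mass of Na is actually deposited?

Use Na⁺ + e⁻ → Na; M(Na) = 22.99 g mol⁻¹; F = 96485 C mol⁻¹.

Q = I·t = 0.3660 × 4716.0 = 1726 C.
n(e⁻) = 1726/96485 = 0.01789 mol; theoretically n(Na) = 0.01789/1 = 0.01789 mol, m_theo = 0.4113 g.
At 82.5 % efficiency, m_actual = 0.825 × 0.4113 = 0.339 g.

0.339 g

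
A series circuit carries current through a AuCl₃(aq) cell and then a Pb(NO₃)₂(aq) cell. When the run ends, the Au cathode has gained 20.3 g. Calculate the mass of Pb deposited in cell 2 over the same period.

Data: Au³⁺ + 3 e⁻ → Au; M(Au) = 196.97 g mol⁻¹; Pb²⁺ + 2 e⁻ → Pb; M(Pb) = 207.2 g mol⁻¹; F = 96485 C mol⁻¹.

n(Au) = 20.3 / 196.97 = 0.1031 mol.
Since Au³⁺ + 3 e⁻ → Au, n(e⁻) passed = 3 × 0.1031 = 0.3092 mol.
Cells in series carry the same charge, so the same 0.3092 mol of electrons passes through cell 2.
Pb²⁺ + 2 e⁻ → Pb, so n(Pb) = 0.3092 / 2 = 0.1546 mol.
m(Pb) = 0.1546 × 207.2 = 32.0 g.

32.0 g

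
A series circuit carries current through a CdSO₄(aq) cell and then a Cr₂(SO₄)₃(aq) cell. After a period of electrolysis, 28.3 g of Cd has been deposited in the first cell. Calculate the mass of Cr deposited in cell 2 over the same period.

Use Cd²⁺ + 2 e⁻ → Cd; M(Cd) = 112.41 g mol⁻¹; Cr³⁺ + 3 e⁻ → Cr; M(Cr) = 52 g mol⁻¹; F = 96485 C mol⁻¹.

8.73 g

n(Cd) = 28.3 / 112.41 = 0.2518 mol.
Since Cd²⁺ + 2 e⁻ → Cd, n(e⁻) passed = 2 × 0.2518 = 0.5035 mol.
Cells in series carry the same charge, so the same 0.5035 mol of electrons passes through cell 2.
Cr³⁺ + 3 e⁻ → Cr, so n(Cr) = 0.5035 / 3 = 0.1678 mol.
m(Cr) = 0.1678 × 52 = 8.73 g.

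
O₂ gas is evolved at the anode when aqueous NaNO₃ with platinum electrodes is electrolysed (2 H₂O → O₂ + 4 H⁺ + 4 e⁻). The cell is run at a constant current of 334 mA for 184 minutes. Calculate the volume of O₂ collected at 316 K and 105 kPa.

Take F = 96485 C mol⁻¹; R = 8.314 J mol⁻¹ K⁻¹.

Q = I·t = 0.3340 A × 11040 s = 3687 C.
n(e⁻) = Q/F = 3687 / 96485 = 0.03822 mol.
4 electrons are transferred per O₂ molecule, so n(O₂) = 0.03822 / 4 = 0.009554 mol.
V = nRT/P = (0.009554 × 8.314 × 316) / (105 × 10³ Pa) = 2.39 × 10⁻⁴ m³ = 0.239 L.

0.239 L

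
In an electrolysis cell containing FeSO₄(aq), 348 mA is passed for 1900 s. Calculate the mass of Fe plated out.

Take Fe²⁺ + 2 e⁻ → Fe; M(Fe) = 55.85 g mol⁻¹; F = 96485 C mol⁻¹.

Q = I·t = 0.3480 A × 1900.0 s = 661.2 C.
n(e⁻) = Q/F = 661.2 / 96485 = 0.006853 mol.
Fe²⁺ + 2 e⁻ → Fe, so n(Fe) = n(e⁻)/2 = 0.003426 mol.
m = n·M = 0.003426 × 55.85 = 0.191 g.

0.191 g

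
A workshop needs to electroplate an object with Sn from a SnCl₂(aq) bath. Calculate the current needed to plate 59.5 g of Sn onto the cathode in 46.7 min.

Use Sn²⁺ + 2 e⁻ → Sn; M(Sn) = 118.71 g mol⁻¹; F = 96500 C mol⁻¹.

n(Sn) = 59.5 / 118.71 = 0.5012 mol.
n(e⁻) = 2 × 0.5012 = 1.002 mol.
Q = n(e⁻)·F = 1.002 × 96500 = 96740 C.
I = Q/t = 96740 / 2802.0 s = 34.5 A.

34.5 A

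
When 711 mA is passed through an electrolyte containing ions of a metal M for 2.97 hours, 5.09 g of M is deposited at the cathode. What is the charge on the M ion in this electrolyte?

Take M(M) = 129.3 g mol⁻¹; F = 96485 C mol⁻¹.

+2

Q = I·t = 0.7110 A × 10692 s = 7602 C, so n(e⁻) = 7602/96485 = 0.07879 mol.
n(M) deposited = 5.09 / 129.3 = 0.03937 mol.
Electrons per atom = n(e⁻)/n(M) = 0.07879 / 0.03937 = 2.00 ≈ 2, so the ion is M²⁺.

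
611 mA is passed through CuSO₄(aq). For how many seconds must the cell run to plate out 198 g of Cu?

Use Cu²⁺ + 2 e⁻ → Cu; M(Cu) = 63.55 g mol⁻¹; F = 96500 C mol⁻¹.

9.84 × 10⁵ s

n(Cu) = m/M = 198 / 63.55 = 3.116 mol.
Each Cu atom requires 2 electrons, so n(e⁻) = 2 × 3.116 = 6.231 mol.
Q = n(e⁻)·F = 6.231 × 96500 = 601300 C.
t = Q/I = 601300 / 0.6110 A = 984200 s.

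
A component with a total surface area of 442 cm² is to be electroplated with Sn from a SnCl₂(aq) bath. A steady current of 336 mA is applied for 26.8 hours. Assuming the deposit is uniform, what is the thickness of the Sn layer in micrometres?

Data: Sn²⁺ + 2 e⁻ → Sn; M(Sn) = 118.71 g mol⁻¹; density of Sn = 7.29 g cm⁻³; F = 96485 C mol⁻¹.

Q = I·t = 0.3360 × 96480 = 32420 C; n(e⁻) = 0.3360 mol.
n(Sn) = n(e⁻)/2 = 0.1680 mol, so m = 0.1680 × 118.71 = 19.94 g.
Volume = m/ρ = 19.94 / 7.29 = 2.736 cm³.
Thickness = V/A = 2.736 / 442 = 0.00619 cm = 61.9 μm.

61.9 μm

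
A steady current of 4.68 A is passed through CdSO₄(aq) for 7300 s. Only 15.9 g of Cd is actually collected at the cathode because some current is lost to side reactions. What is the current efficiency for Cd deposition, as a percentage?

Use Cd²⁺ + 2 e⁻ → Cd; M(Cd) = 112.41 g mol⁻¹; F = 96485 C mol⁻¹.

79.9 %

Q = I·t = 4.680 × 7300.0 = 34160 C; n(e⁻) = 34160/96485 = 0.3541 mol.
Theoretical n(Cd) = n(e⁻)/2 = 0.1770 mol, i.e. m_theo = 0.1770 × 112.41 = 19.90 g.
Efficiency = m_actual / m_theo = 15.9 / 19.90 = 79.9 %.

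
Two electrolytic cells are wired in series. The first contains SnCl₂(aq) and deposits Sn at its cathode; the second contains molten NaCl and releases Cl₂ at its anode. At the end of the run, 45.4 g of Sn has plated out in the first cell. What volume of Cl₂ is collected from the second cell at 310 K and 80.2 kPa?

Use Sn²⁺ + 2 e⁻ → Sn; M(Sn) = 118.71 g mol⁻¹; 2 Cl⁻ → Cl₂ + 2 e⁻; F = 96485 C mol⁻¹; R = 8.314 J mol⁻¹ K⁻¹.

12.3 L

n(Sn) = 45.4 / 118.71 = 0.3824 mol, so n(e⁻) = 2 × 0.3824 = 0.7649 mol.
The cells are in series, so the same 0.7649 mol of electrons passes through the second cell.
2 Cl⁻ → Cl₂ + 2 e⁻ — 2 mol e⁻ per mol Cl₂, so n(Cl₂) = 0.7649/2 = 0.3824 mol.
V = nRT/P = (0.3824 × 8.314 × 310) / (80.2 × 10³) = 0.0123 m³ = 12.3 L.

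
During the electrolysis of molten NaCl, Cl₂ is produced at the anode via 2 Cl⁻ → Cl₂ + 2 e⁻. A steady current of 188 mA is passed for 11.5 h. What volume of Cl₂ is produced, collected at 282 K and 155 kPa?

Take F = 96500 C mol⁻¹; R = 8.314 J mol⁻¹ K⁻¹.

0.610 L

Q = I·t = 0.1880 A × 41400 s = 7783 C.
n(e⁻) = Q/F = 7783 / 96500 = 0.08065 mol.
2 electrons are transferred per Cl₂ molecule, so n(Cl₂) = 0.08065 / 2 = 0.04033 mol.
V = nRT/P = (0.04033 × 8.314 × 282) / (155 × 10³ Pa) = 6.10 × 10⁻⁴ m³ = 0.610 L.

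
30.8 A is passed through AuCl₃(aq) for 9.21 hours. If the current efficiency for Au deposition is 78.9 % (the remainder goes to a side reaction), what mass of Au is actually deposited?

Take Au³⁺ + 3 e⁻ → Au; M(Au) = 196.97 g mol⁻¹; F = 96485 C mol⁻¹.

Q = I·t = 30.80 × 33156 = 1021000 C.
n(e⁻) = 1021000/96485 = 10.58 mol; theoretically n(Au) = 10.58/3 = 3.528 mol, m_theo = 694.9 g.
At 78.9 % efficiency, m_actual = 0.789 × 694.9 = 548 g.

548 g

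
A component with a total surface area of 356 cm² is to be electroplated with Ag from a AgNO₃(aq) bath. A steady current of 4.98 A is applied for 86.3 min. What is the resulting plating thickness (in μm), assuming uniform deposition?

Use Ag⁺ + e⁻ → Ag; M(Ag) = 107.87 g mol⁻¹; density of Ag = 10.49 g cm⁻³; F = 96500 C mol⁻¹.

Q = I·t = 4.980 × 5178.0 = 25790 C; n(e⁻) = 0.2672 mol.
n(Ag) = n(e⁻)/1 = 0.2672 mol, so m = 0.2672 × 107.87 = 28.82 g.
Volume = m/ρ = 28.82 / 10.49 = 2.748 cm³.
Thickness = V/A = 2.748 / 356 = 0.00772 cm = 77.2 μm.

77.2 μm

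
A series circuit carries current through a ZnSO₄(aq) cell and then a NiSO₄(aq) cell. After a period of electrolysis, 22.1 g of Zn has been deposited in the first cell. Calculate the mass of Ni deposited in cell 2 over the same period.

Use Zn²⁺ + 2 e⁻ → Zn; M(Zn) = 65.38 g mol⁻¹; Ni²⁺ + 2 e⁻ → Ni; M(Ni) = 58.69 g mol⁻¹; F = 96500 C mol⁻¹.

n(Zn) = 22.1 / 65.38 = 0.3380 mol.
Since Zn²⁺ + 2 e⁻ → Zn, n(e⁻) passed = 2 × 0.3380 = 0.6760 mol.
Cells in series carry the same charge, so the same 0.6760 mol of electrons passes through cell 2.
Ni²⁺ + 2 e⁻ → Ni, so n(Ni) = 0.6760 / 2 = 0.3380 mol.
m(Ni) = 0.3380 × 58.69 = 19.8 g.

19.8 g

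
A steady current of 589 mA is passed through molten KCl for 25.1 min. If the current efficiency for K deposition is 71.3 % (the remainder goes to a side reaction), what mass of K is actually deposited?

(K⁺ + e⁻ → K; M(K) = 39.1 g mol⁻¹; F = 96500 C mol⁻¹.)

0.256 g

Q = I·t = 0.5890 × 1506.0 = 887.0 C.
n(e⁻) = 887.0/96500 = 0.009192 mol; theoretically n(K) = 0.009192/1 = 0.009192 mol, m_theo = 0.3594 g.
At 71.3 % efficiency, m_actual = 0.713 × 0.3594 = 0.256 g.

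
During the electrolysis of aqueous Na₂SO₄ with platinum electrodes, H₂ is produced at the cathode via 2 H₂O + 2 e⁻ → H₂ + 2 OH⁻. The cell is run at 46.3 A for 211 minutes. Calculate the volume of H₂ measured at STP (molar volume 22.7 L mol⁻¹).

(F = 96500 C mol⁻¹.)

Q = I·t = 46.30 A × 12660 s = 586200 C.
n(e⁻) = Q/F = 586200 / 96500 = 6.074 mol.
2 electrons are transferred per H₂ molecule, so n(H₂) = 6.074 / 2 = 3.037 mol.
V = n × V_m = 3.037 × 22.7 = 68.9 L.

68.9 L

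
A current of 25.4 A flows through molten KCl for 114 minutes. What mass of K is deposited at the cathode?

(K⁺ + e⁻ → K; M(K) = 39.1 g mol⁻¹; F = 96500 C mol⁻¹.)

Q = I·t = 25.40 A × 6840.0 s = 173700 C.
n(e⁻) = Q/F = 173700 / 96500 = 1.800 mol.
K⁺ + e⁻ → K, so n(K) = n(e⁻)/1 = 1.800 mol.
m = n·M = 1.800 × 39.1 = 70.4 g.

70.4 g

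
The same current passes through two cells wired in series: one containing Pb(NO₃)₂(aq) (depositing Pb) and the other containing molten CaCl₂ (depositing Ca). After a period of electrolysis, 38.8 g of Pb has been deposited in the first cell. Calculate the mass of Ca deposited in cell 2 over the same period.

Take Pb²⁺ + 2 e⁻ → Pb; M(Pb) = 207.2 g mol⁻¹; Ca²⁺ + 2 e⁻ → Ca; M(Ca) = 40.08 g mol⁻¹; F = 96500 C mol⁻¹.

n(Pb) = 38.8 / 207.2 = 0.1873 mol.
Since Pb²⁺ + 2 e⁻ → Pb, n(e⁻) passed = 2 × 0.1873 = 0.3745 mol.
Cells in series carry the same charge, so the same 0.3745 mol of electrons passes through cell 2.
Ca²⁺ + 2 e⁻ → Ca, so n(Ca) = 0.3745 / 2 = 0.1873 mol.
m(Ca) = 0.1873 × 40.08 = 7.51 g.

7.51 g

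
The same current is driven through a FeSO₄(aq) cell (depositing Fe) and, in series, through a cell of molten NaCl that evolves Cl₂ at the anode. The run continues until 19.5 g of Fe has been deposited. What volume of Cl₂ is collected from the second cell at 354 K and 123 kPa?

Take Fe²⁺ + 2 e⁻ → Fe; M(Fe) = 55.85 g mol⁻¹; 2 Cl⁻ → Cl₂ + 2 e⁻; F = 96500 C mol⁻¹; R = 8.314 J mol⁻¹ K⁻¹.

8.35 L

n(Fe) = 19.5 / 55.85 = 0.3491 mol, so n(e⁻) = 2 × 0.3491 = 0.6983 mol.
The cells are in series, so the same 0.6983 mol of electrons passes through the second cell.
2 Cl⁻ → Cl₂ + 2 e⁻ — 2 mol e⁻ per mol Cl₂, so n(Cl₂) = 0.6983/2 = 0.3491 mol.
V = nRT/P = (0.3491 × 8.314 × 354) / (123 × 10³) = 0.00835 m³ = 8.35 L.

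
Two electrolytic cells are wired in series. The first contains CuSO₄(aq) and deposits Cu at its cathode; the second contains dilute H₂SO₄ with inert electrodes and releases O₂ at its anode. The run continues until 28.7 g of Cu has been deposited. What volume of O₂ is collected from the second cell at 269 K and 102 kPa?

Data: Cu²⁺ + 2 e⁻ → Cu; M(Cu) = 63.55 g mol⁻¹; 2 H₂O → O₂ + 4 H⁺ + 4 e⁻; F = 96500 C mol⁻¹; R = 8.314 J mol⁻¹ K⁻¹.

4.95 L

n(Cu) = 28.7 / 63.55 = 0.4516 mol, so n(e⁻) = 2 × 0.4516 = 0.9032 mol.
The cells are in series, so the same 0.9032 mol of electrons passes through the second cell.
2 H₂O → O₂ + 4 H⁺ + 4 e⁻ — 4 mol e⁻ per mol O₂, so n(O₂) = 0.9032/4 = 0.2258 mol.
V = nRT/P = (0.2258 × 8.314 × 269) / (102 × 10³) = 0.00495 m³ = 4.95 L.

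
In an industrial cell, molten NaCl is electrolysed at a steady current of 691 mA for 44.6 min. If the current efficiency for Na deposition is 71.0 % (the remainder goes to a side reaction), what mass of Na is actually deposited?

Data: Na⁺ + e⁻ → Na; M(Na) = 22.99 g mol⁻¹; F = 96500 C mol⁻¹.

Q = I·t = 0.6910 × 2676.0 = 1849 C.
n(e⁻) = 1849/96500 = 0.01916 mol; theoretically n(Na) = 0.01916/1 = 0.01916 mol, m_theo = 0.4405 g.
At 71.0 % efficiency, m_actual = 0.710 × 0.4405 = 0.313 g.

0.313 g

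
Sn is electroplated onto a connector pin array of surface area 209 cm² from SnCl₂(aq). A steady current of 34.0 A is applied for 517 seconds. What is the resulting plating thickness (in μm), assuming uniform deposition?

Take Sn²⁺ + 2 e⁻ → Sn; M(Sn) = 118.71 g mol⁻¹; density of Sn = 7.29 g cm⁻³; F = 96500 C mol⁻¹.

71.0 μm

Q = I·t = 34.00 × 517.00 = 17580 C; n(e⁻) = 0.1822 mol.
n(Sn) = n(e⁻)/2 = 0.09108 mol, so m = 0.09108 × 118.71 = 10.81 g.
Volume = m/ρ = 10.81 / 7.29 = 1.483 cm³.
Thickness = V/A = 1.483 / 209 = 0.00710 cm = 71.0 μm.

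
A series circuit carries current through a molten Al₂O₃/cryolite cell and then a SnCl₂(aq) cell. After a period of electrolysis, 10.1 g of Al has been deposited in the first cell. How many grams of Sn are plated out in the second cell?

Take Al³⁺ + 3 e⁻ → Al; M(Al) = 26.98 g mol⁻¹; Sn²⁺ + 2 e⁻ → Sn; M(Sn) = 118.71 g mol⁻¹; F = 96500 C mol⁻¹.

66.7 g

n(Al) = 10.1 / 26.98 = 0.3744 mol.
Since Al³⁺ + 3 e⁻ → Al, n(e⁻) passed = 3 × 0.3744 = 1.123 mol.
Cells in series carry the same charge, so the same 1.123 mol of electrons passes through cell 2.
Sn²⁺ + 2 e⁻ → Sn, so n(Sn) = 1.123 / 2 = 0.5615 mol.
m(Sn) = 0.5615 × 118.71 = 66.7 g.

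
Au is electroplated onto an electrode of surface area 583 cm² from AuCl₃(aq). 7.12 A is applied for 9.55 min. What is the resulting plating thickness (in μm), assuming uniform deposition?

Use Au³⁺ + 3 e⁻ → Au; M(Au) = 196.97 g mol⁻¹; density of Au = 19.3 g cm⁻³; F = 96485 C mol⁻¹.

2.47 μm

Q = I·t = 7.120 × 573.00 = 4080 C; n(e⁻) = 0.04228 mol.
n(Au) = n(e⁻)/3 = 0.01409 mol, so m = 0.01409 × 196.97 = 2.776 g.
Volume = m/ρ = 2.776 / 19.3 = 0.1438 cm³.
Thickness = V/A = 0.1438 / 583 = 2.47 × 10⁻⁴ cm = 2.47 μm.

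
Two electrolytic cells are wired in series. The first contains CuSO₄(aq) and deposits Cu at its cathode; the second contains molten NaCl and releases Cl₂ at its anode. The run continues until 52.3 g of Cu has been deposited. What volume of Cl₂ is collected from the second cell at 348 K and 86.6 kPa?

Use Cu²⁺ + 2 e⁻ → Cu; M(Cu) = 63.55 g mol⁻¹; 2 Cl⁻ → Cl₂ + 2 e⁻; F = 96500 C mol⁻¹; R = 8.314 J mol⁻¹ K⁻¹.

n(Cu) = 52.3 / 63.55 = 0.8230 mol, so n(e⁻) = 2 × 0.8230 = 1.646 mol.
The cells are in series, so the same 1.646 mol of electrons passes through the second cell.
2 Cl⁻ → Cl₂ + 2 e⁻ — 2 mol e⁻ per mol Cl₂, so n(Cl₂) = 1.646/2 = 0.8230 mol.
V = nRT/P = (0.8230 × 8.314 × 348) / (86.6 × 10³) = 0.0275 m³ = 27.5 L.

27.5 L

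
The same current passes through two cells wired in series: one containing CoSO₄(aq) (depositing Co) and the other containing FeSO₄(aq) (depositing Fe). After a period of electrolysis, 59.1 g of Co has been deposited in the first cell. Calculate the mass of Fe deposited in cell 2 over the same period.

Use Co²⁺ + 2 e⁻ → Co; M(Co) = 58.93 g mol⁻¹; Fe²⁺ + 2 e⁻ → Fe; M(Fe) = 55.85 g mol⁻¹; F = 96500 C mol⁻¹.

n(Co) = 59.1 / 58.93 = 1.003 mol.
Since Co²⁺ + 2 e⁻ → Co, n(e⁻) passed = 2 × 1.003 = 2.006 mol.
Cells in series carry the same charge, so the same 2.006 mol of electrons passes through cell 2.
Fe²⁺ + 2 e⁻ → Fe, so n(Fe) = 2.006 / 2 = 1.003 mol.
m(Fe) = 1.003 × 55.85 = 56.0 g.

56.0 g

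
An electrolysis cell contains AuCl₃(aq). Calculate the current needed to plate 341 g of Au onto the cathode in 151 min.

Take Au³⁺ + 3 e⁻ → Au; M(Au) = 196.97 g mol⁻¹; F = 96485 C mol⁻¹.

n(Au) = 341 / 196.97 = 1.731 mol.
n(e⁻) = 3 × 1.731 = 5.194 mol.
Q = n(e⁻)·F = 5.194 × 96485 = 501100 C.
I = Q/t = 501100 / 9060.0 s = 55.3 A.

55.3 A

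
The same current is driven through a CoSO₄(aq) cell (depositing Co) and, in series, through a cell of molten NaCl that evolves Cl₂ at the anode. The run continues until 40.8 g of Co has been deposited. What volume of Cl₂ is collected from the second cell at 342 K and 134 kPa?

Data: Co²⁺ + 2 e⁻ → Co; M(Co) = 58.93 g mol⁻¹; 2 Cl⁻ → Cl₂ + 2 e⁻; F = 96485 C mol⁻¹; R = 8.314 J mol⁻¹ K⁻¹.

n(Co) = 40.8 / 58.93 = 0.6923 mol, so n(e⁻) = 2 × 0.6923 = 1.385 mol.
The cells are in series, so the same 1.385 mol of electrons passes through the second cell.
2 Cl⁻ → Cl₂ + 2 e⁻ — 2 mol e⁻ per mol Cl₂, so n(Cl₂) = 1.385/2 = 0.6923 mol.
V = nRT/P = (0.6923 × 8.314 × 342) / (134 × 10³) = 0.0147 m³ = 14.7 L.

14.7 L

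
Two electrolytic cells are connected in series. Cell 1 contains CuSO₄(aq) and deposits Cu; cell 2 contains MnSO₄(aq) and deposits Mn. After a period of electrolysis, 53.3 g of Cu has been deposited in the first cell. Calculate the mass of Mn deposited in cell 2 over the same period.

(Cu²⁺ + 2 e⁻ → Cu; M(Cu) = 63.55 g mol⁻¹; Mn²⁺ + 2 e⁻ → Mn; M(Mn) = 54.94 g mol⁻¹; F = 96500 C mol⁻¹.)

n(Cu) = 53.3 / 63.55 = 0.8387 mol.
Since Cu²⁺ + 2 e⁻ → Cu, n(e⁻) passed = 2 × 0.8387 = 1.677 mol.
Cells in series carry the same charge, so the same 1.677 mol of electrons passes through cell 2.
Mn²⁺ + 2 e⁻ → Mn, so n(Mn) = 1.677 / 2 = 0.8387 mol.
m(Mn) = 0.8387 × 54.94 = 46.1 g.

46.1 g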